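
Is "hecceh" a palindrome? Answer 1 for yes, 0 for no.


Input: hecceh
Reversed: hecceh
  Compare pos 0 ('h') with pos 5 ('h'): match
  Compare pos 1 ('e') with pos 4 ('e'): match
  Compare pos 2 ('c') with pos 3 ('c'): match
Result: palindrome

1


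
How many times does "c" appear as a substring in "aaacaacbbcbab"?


Searching for "c" in "aaacaacbbcbab"
Scanning each position:
  Position 0: "a" => no
  Position 1: "a" => no
  Position 2: "a" => no
  Position 3: "c" => MATCH
  Position 4: "a" => no
  Position 5: "a" => no
  Position 6: "c" => MATCH
  Position 7: "b" => no
  Position 8: "b" => no
  Position 9: "c" => MATCH
  Position 10: "b" => no
  Position 11: "a" => no
  Position 12: "b" => no
Total occurrences: 3

3


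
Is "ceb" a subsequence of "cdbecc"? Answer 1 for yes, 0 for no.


Check if "ceb" is a subsequence of "cdbecc"
Greedy scan:
  Position 0 ('c'): matches sub[0] = 'c'
  Position 1 ('d'): no match needed
  Position 2 ('b'): no match needed
  Position 3 ('e'): matches sub[1] = 'e'
  Position 4 ('c'): no match needed
  Position 5 ('c'): no match needed
Only matched 2/3 characters => not a subsequence

0


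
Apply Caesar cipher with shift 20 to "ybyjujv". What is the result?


Caesar cipher: shift "ybyjujv" by 20
  'y' (pos 24) + 20 = pos 18 = 's'
  'b' (pos 1) + 20 = pos 21 = 'v'
  'y' (pos 24) + 20 = pos 18 = 's'
  'j' (pos 9) + 20 = pos 3 = 'd'
  'u' (pos 20) + 20 = pos 14 = 'o'
  'j' (pos 9) + 20 = pos 3 = 'd'
  'v' (pos 21) + 20 = pos 15 = 'p'
Result: svsdodp

svsdodp


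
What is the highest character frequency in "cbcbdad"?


Input: cbcbdad
Character counts:
  'a': 1
  'b': 2
  'c': 2
  'd': 2
Maximum frequency: 2

2


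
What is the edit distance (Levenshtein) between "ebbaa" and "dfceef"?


Computing edit distance: "ebbaa" -> "dfceef"
DP table:
           d    f    c    e    e    f
      0    1    2    3    4    5    6
  e   1    1    2    3    3    4    5
  b   2    2    2    3    4    4    5
  b   3    3    3    3    4    5    5
  a   4    4    4    4    4    5    6
  a   5    5    5    5    5    5    6
Edit distance = dp[5][6] = 6

6


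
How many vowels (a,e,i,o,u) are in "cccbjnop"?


Input: cccbjnop
Checking each character:
  'c' at position 0: consonant
  'c' at position 1: consonant
  'c' at position 2: consonant
  'b' at position 3: consonant
  'j' at position 4: consonant
  'n' at position 5: consonant
  'o' at position 6: vowel (running total: 1)
  'p' at position 7: consonant
Total vowels: 1

1


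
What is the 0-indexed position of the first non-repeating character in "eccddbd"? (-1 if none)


Input: eccddbd
Character frequencies:
  'b': 1
  'c': 2
  'd': 3
  'e': 1
Scanning left to right for freq == 1:
  Position 0 ('e'): unique! => answer = 0

0


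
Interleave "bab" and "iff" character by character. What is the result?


Interleaving "bab" and "iff":
  Position 0: 'b' from first, 'i' from second => "bi"
  Position 1: 'a' from first, 'f' from second => "af"
  Position 2: 'b' from first, 'f' from second => "bf"
Result: biafbf

biafbf


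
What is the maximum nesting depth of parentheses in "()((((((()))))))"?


Input: "()((((((()))))))"
Tracking depth:
  Position 0 '(': depth becomes 1
  Position 1 ')': depth becomes 0
  Position 2 '(': depth becomes 1
  Position 3 '(': depth becomes 2
  Position 4 '(': depth becomes 3
  Position 5 '(': depth becomes 4
  Position 6 '(': depth becomes 5
  Position 7 '(': depth becomes 6
  Position 8 '(': depth becomes 7
  Position 9 ')': depth becomes 6
  Position 10 ')': depth becomes 5
  Position 11 ')': depth becomes 4
  Position 12 ')': depth becomes 3
  Position 13 ')': depth becomes 2
  Position 14 ')': depth becomes 1
  Position 15 ')': depth becomes 0
Maximum depth reached: 7

7


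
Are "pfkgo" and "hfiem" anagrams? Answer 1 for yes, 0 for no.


Strings: "pfkgo", "hfiem"
Sorted first:  fgkop
Sorted second: efhim
Differ at position 0: 'f' vs 'e' => not anagrams

0


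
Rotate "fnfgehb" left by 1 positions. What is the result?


Input: "fnfgehb", rotate left by 1
First 1 characters: "f"
Remaining characters: "nfgehb"
Concatenate remaining + first: "nfgehb" + "f" = "nfgehbf"

nfgehbf


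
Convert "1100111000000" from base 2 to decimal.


Input: "1100111000000" in base 2
Positional expansion:
  Digit '1' (value 1) x 2^12 = 4096
  Digit '1' (value 1) x 2^11 = 2048
  Digit '0' (value 0) x 2^10 = 0
  Digit '0' (value 0) x 2^9 = 0
  Digit '1' (value 1) x 2^8 = 256
  Digit '1' (value 1) x 2^7 = 128
  Digit '1' (value 1) x 2^6 = 64
  Digit '0' (value 0) x 2^5 = 0
  Digit '0' (value 0) x 2^4 = 0
  Digit '0' (value 0) x 2^3 = 0
  Digit '0' (value 0) x 2^2 = 0
  Digit '0' (value 0) x 2^1 = 0
  Digit '0' (value 0) x 2^0 = 0
Sum = 6592

6592


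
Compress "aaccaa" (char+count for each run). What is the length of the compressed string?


Input: aaccaa
Runs:
  'a' x 2 => "a2"
  'c' x 2 => "c2"
  'a' x 2 => "a2"
Compressed: "a2c2a2"
Compressed length: 6

6


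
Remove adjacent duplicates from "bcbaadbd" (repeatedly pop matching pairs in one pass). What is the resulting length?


Input: bcbaadbd
Stack-based adjacent duplicate removal:
  Read 'b': push. Stack: b
  Read 'c': push. Stack: bc
  Read 'b': push. Stack: bcb
  Read 'a': push. Stack: bcba
  Read 'a': matches stack top 'a' => pop. Stack: bcb
  Read 'd': push. Stack: bcbd
  Read 'b': push. Stack: bcbdb
  Read 'd': push. Stack: bcbdbd
Final stack: "bcbdbd" (length 6)

6


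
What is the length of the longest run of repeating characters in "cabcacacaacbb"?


Input: "cabcacacaacbb"
Scanning for longest run:
  Position 1 ('a'): new char, reset run to 1
  Position 2 ('b'): new char, reset run to 1
  Position 3 ('c'): new char, reset run to 1
  Position 4 ('a'): new char, reset run to 1
  Position 5 ('c'): new char, reset run to 1
  Position 6 ('a'): new char, reset run to 1
  Position 7 ('c'): new char, reset run to 1
  Position 8 ('a'): new char, reset run to 1
  Position 9 ('a'): continues run of 'a', length=2
  Position 10 ('c'): new char, reset run to 1
  Position 11 ('b'): new char, reset run to 1
  Position 12 ('b'): continues run of 'b', length=2
Longest run: 'a' with length 2

2


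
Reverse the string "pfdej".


Input: pfdej
Reading characters right to left:
  Position 4: 'j'
  Position 3: 'e'
  Position 2: 'd'
  Position 1: 'f'
  Position 0: 'p'
Reversed: jedfp

jedfp


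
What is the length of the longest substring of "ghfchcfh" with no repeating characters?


Input: "ghfchcfh"
Sliding window (track last position of each char):
  Position 0 ('g'): window [0,0] length 1 -- new best
  Position 1 ('h'): window [0,1] length 2 -- new best
  Position 2 ('f'): window [0,2] length 3 -- new best
  Position 3 ('c'): window [0,3] length 4 -- new best
  Position 4 ('h'): repeat (last at 1), move window start to 2
  Position 4 ('h'): window [2,4] length 3
  Position 5 ('c'): repeat (last at 3), move window start to 4
  Position 5 ('c'): window [4,5] length 2
  Position 6 ('f'): window [4,6] length 3
  Position 7 ('h'): repeat (last at 4), move window start to 5
  Position 7 ('h'): window [5,7] length 3
Longest substring with no repeats: "ghfc" with length 4

4


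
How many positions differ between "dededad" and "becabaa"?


Comparing "dededad" and "becabaa" position by position:
  Position 0: 'd' vs 'b' => DIFFER
  Position 1: 'e' vs 'e' => same
  Position 2: 'd' vs 'c' => DIFFER
  Position 3: 'e' vs 'a' => DIFFER
  Position 4: 'd' vs 'b' => DIFFER
  Position 5: 'a' vs 'a' => same
  Position 6: 'd' vs 'a' => DIFFER
Positions that differ: 5

5


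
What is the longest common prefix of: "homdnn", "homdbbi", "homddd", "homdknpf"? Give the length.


Words: homdnn, homdbbi, homddd, homdknpf
  Position 0: all 'h' => match
  Position 1: all 'o' => match
  Position 2: all 'm' => match
  Position 3: all 'd' => match
  Position 4: ('n', 'b', 'd', 'k') => mismatch, stop
LCP = "homd" (length 4)

4


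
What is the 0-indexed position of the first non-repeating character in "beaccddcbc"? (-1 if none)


Input: beaccddcbc
Character frequencies:
  'a': 1
  'b': 2
  'c': 4
  'd': 2
  'e': 1
Scanning left to right for freq == 1:
  Position 0 ('b'): freq=2, skip
  Position 1 ('e'): unique! => answer = 1

1


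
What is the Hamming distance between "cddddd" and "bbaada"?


Comparing "cddddd" and "bbaada" position by position:
  Position 0: 'c' vs 'b' => differ
  Position 1: 'd' vs 'b' => differ
  Position 2: 'd' vs 'a' => differ
  Position 3: 'd' vs 'a' => differ
  Position 4: 'd' vs 'd' => same
  Position 5: 'd' vs 'a' => differ
Total differences (Hamming distance): 5

5


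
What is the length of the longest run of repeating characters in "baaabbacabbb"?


Input: "baaabbacabbb"
Scanning for longest run:
  Position 1 ('a'): new char, reset run to 1
  Position 2 ('a'): continues run of 'a', length=2
  Position 3 ('a'): continues run of 'a', length=3
  Position 4 ('b'): new char, reset run to 1
  Position 5 ('b'): continues run of 'b', length=2
  Position 6 ('a'): new char, reset run to 1
  Position 7 ('c'): new char, reset run to 1
  Position 8 ('a'): new char, reset run to 1
  Position 9 ('b'): new char, reset run to 1
  Position 10 ('b'): continues run of 'b', length=2
  Position 11 ('b'): continues run of 'b', length=3
Longest run: 'a' with length 3

3


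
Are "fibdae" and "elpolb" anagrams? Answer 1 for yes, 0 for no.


Strings: "fibdae", "elpolb"
Sorted first:  abdefi
Sorted second: bellop
Differ at position 0: 'a' vs 'b' => not anagrams

0


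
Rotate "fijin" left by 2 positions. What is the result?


Input: "fijin", rotate left by 2
First 2 characters: "fi"
Remaining characters: "jin"
Concatenate remaining + first: "jin" + "fi" = "jinfi"

jinfi


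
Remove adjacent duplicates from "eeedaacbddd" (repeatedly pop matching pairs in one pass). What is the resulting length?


Input: eeedaacbddd
Stack-based adjacent duplicate removal:
  Read 'e': push. Stack: e
  Read 'e': matches stack top 'e' => pop. Stack: (empty)
  Read 'e': push. Stack: e
  Read 'd': push. Stack: ed
  Read 'a': push. Stack: eda
  Read 'a': matches stack top 'a' => pop. Stack: ed
  Read 'c': push. Stack: edc
  Read 'b': push. Stack: edcb
  Read 'd': push. Stack: edcbd
  Read 'd': matches stack top 'd' => pop. Stack: edcb
  Read 'd': push. Stack: edcbd
Final stack: "edcbd" (length 5)

5


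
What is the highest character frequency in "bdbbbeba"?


Input: bdbbbeba
Character counts:
  'a': 1
  'b': 5
  'd': 1
  'e': 1
Maximum frequency: 5

5


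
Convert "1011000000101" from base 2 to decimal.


Input: "1011000000101" in base 2
Positional expansion:
  Digit '1' (value 1) x 2^12 = 4096
  Digit '0' (value 0) x 2^11 = 0
  Digit '1' (value 1) x 2^10 = 1024
  Digit '1' (value 1) x 2^9 = 512
  Digit '0' (value 0) x 2^8 = 0
  Digit '0' (value 0) x 2^7 = 0
  Digit '0' (value 0) x 2^6 = 0
  Digit '0' (value 0) x 2^5 = 0
  Digit '0' (value 0) x 2^4 = 0
  Digit '0' (value 0) x 2^3 = 0
  Digit '1' (value 1) x 2^2 = 4
  Digit '0' (value 0) x 2^1 = 0
  Digit '1' (value 1) x 2^0 = 1
Sum = 5637

5637


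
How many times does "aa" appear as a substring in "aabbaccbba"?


Searching for "aa" in "aabbaccbba"
Scanning each position:
  Position 0: "aa" => MATCH
  Position 1: "ab" => no
  Position 2: "bb" => no
  Position 3: "ba" => no
  Position 4: "ac" => no
  Position 5: "cc" => no
  Position 6: "cb" => no
  Position 7: "bb" => no
  Position 8: "ba" => no
Total occurrences: 1

1


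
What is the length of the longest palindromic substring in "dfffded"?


Input: "dfffded"
Checking substrings for palindromes:
  [0:5] "dfffd" (len 5) => palindrome
  [1:4] "fff" (len 3) => palindrome
  [4:7] "ded" (len 3) => palindrome
  [1:3] "ff" (len 2) => palindrome
  [2:4] "ff" (len 2) => palindrome
Longest palindromic substring: "dfffd" with length 5

5


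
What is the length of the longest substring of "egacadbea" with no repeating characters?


Input: "egacadbea"
Sliding window (track last position of each char):
  Position 0 ('e'): window [0,0] length 1 -- new best
  Position 1 ('g'): window [0,1] length 2 -- new best
  Position 2 ('a'): window [0,2] length 3 -- new best
  Position 3 ('c'): window [0,3] length 4 -- new best
  Position 4 ('a'): repeat (last at 2), move window start to 3
  Position 4 ('a'): window [3,4] length 2
  Position 5 ('d'): window [3,5] length 3
  Position 6 ('b'): window [3,6] length 4
  Position 7 ('e'): window [3,7] length 5 -- new best
  Position 8 ('a'): repeat (last at 4), move window start to 5
  Position 8 ('a'): window [5,8] length 4
Longest substring with no repeats: "cadbe" with length 5

5


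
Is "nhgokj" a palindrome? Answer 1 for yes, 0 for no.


Input: nhgokj
Reversed: jkoghn
  Compare pos 0 ('n') with pos 5 ('j'): MISMATCH
  Compare pos 1 ('h') with pos 4 ('k'): MISMATCH
  Compare pos 2 ('g') with pos 3 ('o'): MISMATCH
Result: not a palindrome

0


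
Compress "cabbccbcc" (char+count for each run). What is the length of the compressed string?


Input: cabbccbcc
Runs:
  'c' x 1 => "c1"
  'a' x 1 => "a1"
  'b' x 2 => "b2"
  'c' x 2 => "c2"
  'b' x 1 => "b1"
  'c' x 2 => "c2"
Compressed: "c1a1b2c2b1c2"
Compressed length: 12

12


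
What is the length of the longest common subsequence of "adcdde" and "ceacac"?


LCS of "adcdde" and "ceacac"
DP table:
           c    e    a    c    a    c
      0    0    0    0    0    0    0
  a   0    0    0    1    1    1    1
  d   0    0    0    1    1    1    1
  c   0    1    1    1    2    2    2
  d   0    1    1    1    2    2    2
  d   0    1    1    1    2    2    2
  e   0    1    2    2    2    2    2
LCS length = dp[6][6] = 2

2


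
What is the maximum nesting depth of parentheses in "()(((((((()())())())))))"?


Input: "()(((((((()())())())))))"
Tracking depth:
  Position 0 '(': depth becomes 1
  Position 1 ')': depth becomes 0
  Position 2 '(': depth becomes 1
  Position 3 '(': depth becomes 2
  Position 4 '(': depth becomes 3
  Position 5 '(': depth becomes 4
  Position 6 '(': depth becomes 5
  Position 7 '(': depth becomes 6
  Position 8 '(': depth becomes 7
  Position 9 '(': depth becomes 8
  Position 10 ')': depth becomes 7
  Position 11 '(': depth becomes 8
  Position 12 ')': depth becomes 7
  Position 13 ')': depth becomes 6
  Position 14 '(': depth becomes 7
  Position 15 ')': depth becomes 6
  Position 16 ')': depth becomes 5
  Position 17 '(': depth becomes 6
  Position 18 ')': depth becomes 5
  Position 19 ')': depth becomes 4
  Position 20 ')': depth becomes 3
  Position 21 ')': depth becomes 2
  Position 22 ')': depth becomes 1
  Position 23 ')': depth becomes 0
Maximum depth reached: 8

8


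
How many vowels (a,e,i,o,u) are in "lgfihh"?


Input: lgfihh
Checking each character:
  'l' at position 0: consonant
  'g' at position 1: consonant
  'f' at position 2: consonant
  'i' at position 3: vowel (running total: 1)
  'h' at position 4: consonant
  'h' at position 5: consonant
Total vowels: 1

1


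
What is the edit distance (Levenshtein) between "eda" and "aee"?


Computing edit distance: "eda" -> "aee"
DP table:
           a    e    e
      0    1    2    3
  e   1    1    1    2
  d   2    2    2    2
  a   3    2    3    3
Edit distance = dp[3][3] = 3

3


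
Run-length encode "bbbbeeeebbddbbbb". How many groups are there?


Input: bbbbeeeebbddbbbb
Scanning for consecutive runs:
  Group 1: 'b' x 4 (positions 0-3)
  Group 2: 'e' x 4 (positions 4-7)
  Group 3: 'b' x 2 (positions 8-9)
  Group 4: 'd' x 2 (positions 10-11)
  Group 5: 'b' x 4 (positions 12-15)
Total groups: 5

5


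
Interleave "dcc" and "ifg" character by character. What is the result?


Interleaving "dcc" and "ifg":
  Position 0: 'd' from first, 'i' from second => "di"
  Position 1: 'c' from first, 'f' from second => "cf"
  Position 2: 'c' from first, 'g' from second => "cg"
Result: dicfcg

dicfcg


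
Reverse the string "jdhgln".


Input: jdhgln
Reading characters right to left:
  Position 5: 'n'
  Position 4: 'l'
  Position 3: 'g'
  Position 2: 'h'
  Position 1: 'd'
  Position 0: 'j'
Reversed: nlghdj

nlghdj


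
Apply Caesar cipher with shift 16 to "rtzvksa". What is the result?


Caesar cipher: shift "rtzvksa" by 16
  'r' (pos 17) + 16 = pos 7 = 'h'
  't' (pos 19) + 16 = pos 9 = 'j'
  'z' (pos 25) + 16 = pos 15 = 'p'
  'v' (pos 21) + 16 = pos 11 = 'l'
  'k' (pos 10) + 16 = pos 0 = 'a'
  's' (pos 18) + 16 = pos 8 = 'i'
  'a' (pos 0) + 16 = pos 16 = 'q'
Result: hjplaiq

hjplaiq


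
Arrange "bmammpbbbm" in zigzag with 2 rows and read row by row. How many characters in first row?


Zigzag "bmammpbbbm" into 2 rows:
Placing characters:
  'b' => row 0
  'm' => row 1
  'a' => row 0
  'm' => row 1
  'm' => row 0
  'p' => row 1
  'b' => row 0
  'b' => row 1
  'b' => row 0
  'm' => row 1
Rows:
  Row 0: "bambb"
  Row 1: "mmpbm"
First row length: 5

5


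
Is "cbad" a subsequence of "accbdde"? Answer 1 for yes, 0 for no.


Check if "cbad" is a subsequence of "accbdde"
Greedy scan:
  Position 0 ('a'): no match needed
  Position 1 ('c'): matches sub[0] = 'c'
  Position 2 ('c'): no match needed
  Position 3 ('b'): matches sub[1] = 'b'
  Position 4 ('d'): no match needed
  Position 5 ('d'): no match needed
  Position 6 ('e'): no match needed
Only matched 2/4 characters => not a subsequence

0


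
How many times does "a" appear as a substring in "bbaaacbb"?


Searching for "a" in "bbaaacbb"
Scanning each position:
  Position 0: "b" => no
  Position 1: "b" => no
  Position 2: "a" => MATCH
  Position 3: "a" => MATCH
  Position 4: "a" => MATCH
  Position 5: "c" => no
  Position 6: "b" => no
  Position 7: "b" => no
Total occurrences: 3

3


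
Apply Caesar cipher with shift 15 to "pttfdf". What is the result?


Caesar cipher: shift "pttfdf" by 15
  'p' (pos 15) + 15 = pos 4 = 'e'
  't' (pos 19) + 15 = pos 8 = 'i'
  't' (pos 19) + 15 = pos 8 = 'i'
  'f' (pos 5) + 15 = pos 20 = 'u'
  'd' (pos 3) + 15 = pos 18 = 's'
  'f' (pos 5) + 15 = pos 20 = 'u'
Result: eiiusu

eiiusu


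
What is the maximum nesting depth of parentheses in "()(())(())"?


Input: "()(())(())"
Tracking depth:
  Position 0 '(': depth becomes 1
  Position 1 ')': depth becomes 0
  Position 2 '(': depth becomes 1
  Position 3 '(': depth becomes 2
  Position 4 ')': depth becomes 1
  Position 5 ')': depth becomes 0
  Position 6 '(': depth becomes 1
  Position 7 '(': depth becomes 2
  Position 8 ')': depth becomes 1
  Position 9 ')': depth becomes 0
Maximum depth reached: 2

2


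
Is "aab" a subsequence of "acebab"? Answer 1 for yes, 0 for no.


Check if "aab" is a subsequence of "acebab"
Greedy scan:
  Position 0 ('a'): matches sub[0] = 'a'
  Position 1 ('c'): no match needed
  Position 2 ('e'): no match needed
  Position 3 ('b'): no match needed
  Position 4 ('a'): matches sub[1] = 'a'
  Position 5 ('b'): matches sub[2] = 'b'
All 3 characters matched => is a subsequence

1


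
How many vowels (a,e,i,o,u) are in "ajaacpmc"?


Input: ajaacpmc
Checking each character:
  'a' at position 0: vowel (running total: 1)
  'j' at position 1: consonant
  'a' at position 2: vowel (running total: 2)
  'a' at position 3: vowel (running total: 3)
  'c' at position 4: consonant
  'p' at position 5: consonant
  'm' at position 6: consonant
  'c' at position 7: consonant
Total vowels: 3

3


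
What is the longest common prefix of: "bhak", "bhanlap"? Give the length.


Words: bhak, bhanlap
  Position 0: all 'b' => match
  Position 1: all 'h' => match
  Position 2: all 'a' => match
  Position 3: ('k', 'n') => mismatch, stop
LCP = "bha" (length 3)

3


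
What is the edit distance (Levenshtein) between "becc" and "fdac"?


Computing edit distance: "becc" -> "fdac"
DP table:
           f    d    a    c
      0    1    2    3    4
  b   1    1    2    3    4
  e   2    2    2    3    4
  c   3    3    3    3    3
  c   4    4    4    4    3
Edit distance = dp[4][4] = 3

3


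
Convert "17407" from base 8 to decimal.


Input: "17407" in base 8
Positional expansion:
  Digit '1' (value 1) x 8^4 = 4096
  Digit '7' (value 7) x 8^3 = 3584
  Digit '4' (value 4) x 8^2 = 256
  Digit '0' (value 0) x 8^1 = 0
  Digit '7' (value 7) x 8^0 = 7
Sum = 7943

7943


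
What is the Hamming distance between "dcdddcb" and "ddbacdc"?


Comparing "dcdddcb" and "ddbacdc" position by position:
  Position 0: 'd' vs 'd' => same
  Position 1: 'c' vs 'd' => differ
  Position 2: 'd' vs 'b' => differ
  Position 3: 'd' vs 'a' => differ
  Position 4: 'd' vs 'c' => differ
  Position 5: 'c' vs 'd' => differ
  Position 6: 'b' vs 'c' => differ
Total differences (Hamming distance): 6

6


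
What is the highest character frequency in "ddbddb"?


Input: ddbddb
Character counts:
  'b': 2
  'd': 4
Maximum frequency: 4

4


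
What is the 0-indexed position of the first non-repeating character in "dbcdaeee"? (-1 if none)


Input: dbcdaeee
Character frequencies:
  'a': 1
  'b': 1
  'c': 1
  'd': 2
  'e': 3
Scanning left to right for freq == 1:
  Position 0 ('d'): freq=2, skip
  Position 1 ('b'): unique! => answer = 1

1


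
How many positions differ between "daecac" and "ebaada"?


Comparing "daecac" and "ebaada" position by position:
  Position 0: 'd' vs 'e' => DIFFER
  Position 1: 'a' vs 'b' => DIFFER
  Position 2: 'e' vs 'a' => DIFFER
  Position 3: 'c' vs 'a' => DIFFER
  Position 4: 'a' vs 'd' => DIFFER
  Position 5: 'c' vs 'a' => DIFFER
Positions that differ: 6

6


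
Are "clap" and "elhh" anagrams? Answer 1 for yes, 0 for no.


Strings: "clap", "elhh"
Sorted first:  aclp
Sorted second: ehhl
Differ at position 0: 'a' vs 'e' => not anagrams

0


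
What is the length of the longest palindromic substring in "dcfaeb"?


Input: "dcfaeb"
Checking substrings for palindromes:
  No multi-char palindromic substrings found
Longest palindromic substring: "d" with length 1

1


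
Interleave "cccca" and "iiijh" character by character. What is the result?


Interleaving "cccca" and "iiijh":
  Position 0: 'c' from first, 'i' from second => "ci"
  Position 1: 'c' from first, 'i' from second => "ci"
  Position 2: 'c' from first, 'i' from second => "ci"
  Position 3: 'c' from first, 'j' from second => "cj"
  Position 4: 'a' from first, 'h' from second => "ah"
Result: cicicicjah

cicicicjah


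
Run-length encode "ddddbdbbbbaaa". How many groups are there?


Input: ddddbdbbbbaaa
Scanning for consecutive runs:
  Group 1: 'd' x 4 (positions 0-3)
  Group 2: 'b' x 1 (positions 4-4)
  Group 3: 'd' x 1 (positions 5-5)
  Group 4: 'b' x 4 (positions 6-9)
  Group 5: 'a' x 3 (positions 10-12)
Total groups: 5

5


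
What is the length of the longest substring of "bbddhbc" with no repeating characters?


Input: "bbddhbc"
Sliding window (track last position of each char):
  Position 0 ('b'): window [0,0] length 1 -- new best
  Position 1 ('b'): repeat (last at 0), move window start to 1
  Position 1 ('b'): window [1,1] length 1
  Position 2 ('d'): window [1,2] length 2 -- new best
  Position 3 ('d'): repeat (last at 2), move window start to 3
  Position 3 ('d'): window [3,3] length 1
  Position 4 ('h'): window [3,4] length 2
  Position 5 ('b'): window [3,5] length 3 -- new best
  Position 6 ('c'): window [3,6] length 4 -- new best
Longest substring with no repeats: "dhbc" with length 4

4


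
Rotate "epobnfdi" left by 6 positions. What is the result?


Input: "epobnfdi", rotate left by 6
First 6 characters: "epobnf"
Remaining characters: "di"
Concatenate remaining + first: "di" + "epobnf" = "diepobnf"

diepobnf


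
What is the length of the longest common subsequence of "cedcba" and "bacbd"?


LCS of "cedcba" and "bacbd"
DP table:
           b    a    c    b    d
      0    0    0    0    0    0
  c   0    0    0    1    1    1
  e   0    0    0    1    1    1
  d   0    0    0    1    1    2
  c   0    0    0    1    1    2
  b   0    1    1    1    2    2
  a   0    1    2    2    2    2
LCS length = dp[6][5] = 2

2


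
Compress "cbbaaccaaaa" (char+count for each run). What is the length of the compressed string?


Input: cbbaaccaaaa
Runs:
  'c' x 1 => "c1"
  'b' x 2 => "b2"
  'a' x 2 => "a2"
  'c' x 2 => "c2"
  'a' x 4 => "a4"
Compressed: "c1b2a2c2a4"
Compressed length: 10

10


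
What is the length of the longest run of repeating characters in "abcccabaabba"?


Input: "abcccabaabba"
Scanning for longest run:
  Position 1 ('b'): new char, reset run to 1
  Position 2 ('c'): new char, reset run to 1
  Position 3 ('c'): continues run of 'c', length=2
  Position 4 ('c'): continues run of 'c', length=3
  Position 5 ('a'): new char, reset run to 1
  Position 6 ('b'): new char, reset run to 1
  Position 7 ('a'): new char, reset run to 1
  Position 8 ('a'): continues run of 'a', length=2
  Position 9 ('b'): new char, reset run to 1
  Position 10 ('b'): continues run of 'b', length=2
  Position 11 ('a'): new char, reset run to 1
Longest run: 'c' with length 3

3


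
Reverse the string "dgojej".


Input: dgojej
Reading characters right to left:
  Position 5: 'j'
  Position 4: 'e'
  Position 3: 'j'
  Position 2: 'o'
  Position 1: 'g'
  Position 0: 'd'
Reversed: jejogd

jejogd


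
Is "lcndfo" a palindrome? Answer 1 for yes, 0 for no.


Input: lcndfo
Reversed: ofdncl
  Compare pos 0 ('l') with pos 5 ('o'): MISMATCH
  Compare pos 1 ('c') with pos 4 ('f'): MISMATCH
  Compare pos 2 ('n') with pos 3 ('d'): MISMATCH
Result: not a palindrome

0


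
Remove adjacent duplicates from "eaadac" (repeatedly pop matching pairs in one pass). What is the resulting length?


Input: eaadac
Stack-based adjacent duplicate removal:
  Read 'e': push. Stack: e
  Read 'a': push. Stack: ea
  Read 'a': matches stack top 'a' => pop. Stack: e
  Read 'd': push. Stack: ed
  Read 'a': push. Stack: eda
  Read 'c': push. Stack: edac
Final stack: "edac" (length 4)

4


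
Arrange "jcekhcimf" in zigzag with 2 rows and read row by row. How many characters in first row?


Zigzag "jcekhcimf" into 2 rows:
Placing characters:
  'j' => row 0
  'c' => row 1
  'e' => row 0
  'k' => row 1
  'h' => row 0
  'c' => row 1
  'i' => row 0
  'm' => row 1
  'f' => row 0
Rows:
  Row 0: "jehif"
  Row 1: "ckcm"
First row length: 5

5


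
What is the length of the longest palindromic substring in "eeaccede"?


Input: "eeaccede"
Checking substrings for palindromes:
  [5:8] "ede" (len 3) => palindrome
  [0:2] "ee" (len 2) => palindrome
  [3:5] "cc" (len 2) => palindrome
Longest palindromic substring: "ede" with length 3

3


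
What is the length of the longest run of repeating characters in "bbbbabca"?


Input: "bbbbabca"
Scanning for longest run:
  Position 1 ('b'): continues run of 'b', length=2
  Position 2 ('b'): continues run of 'b', length=3
  Position 3 ('b'): continues run of 'b', length=4
  Position 4 ('a'): new char, reset run to 1
  Position 5 ('b'): new char, reset run to 1
  Position 6 ('c'): new char, reset run to 1
  Position 7 ('a'): new char, reset run to 1
Longest run: 'b' with length 4

4


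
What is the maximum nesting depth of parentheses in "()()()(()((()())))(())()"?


Input: "()()()(()((()())))(())()"
Tracking depth:
  Position 0 '(': depth becomes 1
  Position 1 ')': depth becomes 0
  Position 2 '(': depth becomes 1
  Position 3 ')': depth becomes 0
  Position 4 '(': depth becomes 1
  Position 5 ')': depth becomes 0
  Position 6 '(': depth becomes 1
  Position 7 '(': depth becomes 2
  Position 8 ')': depth becomes 1
  Position 9 '(': depth becomes 2
  Position 10 '(': depth becomes 3
  Position 11 '(': depth becomes 4
  Position 12 ')': depth becomes 3
  Position 13 '(': depth becomes 4
  Position 14 ')': depth becomes 3
  Position 15 ')': depth becomes 2
  Position 16 ')': depth becomes 1
  Position 17 ')': depth becomes 0
  Position 18 '(': depth becomes 1
  Position 19 '(': depth becomes 2
  Position 20 ')': depth becomes 1
  Position 21 ')': depth becomes 0
  Position 22 '(': depth becomes 1
  Position 23 ')': depth becomes 0
Maximum depth reached: 4

4


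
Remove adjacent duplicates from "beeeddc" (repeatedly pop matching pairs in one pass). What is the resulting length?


Input: beeeddc
Stack-based adjacent duplicate removal:
  Read 'b': push. Stack: b
  Read 'e': push. Stack: be
  Read 'e': matches stack top 'e' => pop. Stack: b
  Read 'e': push. Stack: be
  Read 'd': push. Stack: bed
  Read 'd': matches stack top 'd' => pop. Stack: be
  Read 'c': push. Stack: bec
Final stack: "bec" (length 3)

3


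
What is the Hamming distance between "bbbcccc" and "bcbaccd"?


Comparing "bbbcccc" and "bcbaccd" position by position:
  Position 0: 'b' vs 'b' => same
  Position 1: 'b' vs 'c' => differ
  Position 2: 'b' vs 'b' => same
  Position 3: 'c' vs 'a' => differ
  Position 4: 'c' vs 'c' => same
  Position 5: 'c' vs 'c' => same
  Position 6: 'c' vs 'd' => differ
Total differences (Hamming distance): 3

3


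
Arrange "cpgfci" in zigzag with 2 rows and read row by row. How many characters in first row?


Zigzag "cpgfci" into 2 rows:
Placing characters:
  'c' => row 0
  'p' => row 1
  'g' => row 0
  'f' => row 1
  'c' => row 0
  'i' => row 1
Rows:
  Row 0: "cgc"
  Row 1: "pfi"
First row length: 3

3


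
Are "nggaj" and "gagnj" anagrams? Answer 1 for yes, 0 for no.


Strings: "nggaj", "gagnj"
Sorted first:  aggjn
Sorted second: aggjn
Sorted forms match => anagrams

1


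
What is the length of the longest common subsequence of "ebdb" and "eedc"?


LCS of "ebdb" and "eedc"
DP table:
           e    e    d    c
      0    0    0    0    0
  e   0    1    1    1    1
  b   0    1    1    1    1
  d   0    1    1    2    2
  b   0    1    1    2    2
LCS length = dp[4][4] = 2

2


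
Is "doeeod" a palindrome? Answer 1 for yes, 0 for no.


Input: doeeod
Reversed: doeeod
  Compare pos 0 ('d') with pos 5 ('d'): match
  Compare pos 1 ('o') with pos 4 ('o'): match
  Compare pos 2 ('e') with pos 3 ('e'): match
Result: palindrome

1


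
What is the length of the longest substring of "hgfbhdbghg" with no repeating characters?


Input: "hgfbhdbghg"
Sliding window (track last position of each char):
  Position 0 ('h'): window [0,0] length 1 -- new best
  Position 1 ('g'): window [0,1] length 2 -- new best
  Position 2 ('f'): window [0,2] length 3 -- new best
  Position 3 ('b'): window [0,3] length 4 -- new best
  Position 4 ('h'): repeat (last at 0), move window start to 1
  Position 4 ('h'): window [1,4] length 4
  Position 5 ('d'): window [1,5] length 5 -- new best
  Position 6 ('b'): repeat (last at 3), move window start to 4
  Position 6 ('b'): window [4,6] length 3
  Position 7 ('g'): window [4,7] length 4
  Position 8 ('h'): repeat (last at 4), move window start to 5
  Position 8 ('h'): window [5,8] length 4
  Position 9 ('g'): repeat (last at 7), move window start to 8
  Position 9 ('g'): window [8,9] length 2
Longest substring with no repeats: "gfbhd" with length 5

5


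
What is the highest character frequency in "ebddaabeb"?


Input: ebddaabeb
Character counts:
  'a': 2
  'b': 3
  'd': 2
  'e': 2
Maximum frequency: 3

3


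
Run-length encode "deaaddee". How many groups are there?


Input: deaaddee
Scanning for consecutive runs:
  Group 1: 'd' x 1 (positions 0-0)
  Group 2: 'e' x 1 (positions 1-1)
  Group 3: 'a' x 2 (positions 2-3)
  Group 4: 'd' x 2 (positions 4-5)
  Group 5: 'e' x 2 (positions 6-7)
Total groups: 5

5


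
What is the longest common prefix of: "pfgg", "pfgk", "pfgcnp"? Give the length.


Words: pfgg, pfgk, pfgcnp
  Position 0: all 'p' => match
  Position 1: all 'f' => match
  Position 2: all 'g' => match
  Position 3: ('g', 'k', 'c') => mismatch, stop
LCP = "pfg" (length 3)

3


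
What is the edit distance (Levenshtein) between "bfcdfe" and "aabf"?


Computing edit distance: "bfcdfe" -> "aabf"
DP table:
           a    a    b    f
      0    1    2    3    4
  b   1    1    2    2    3
  f   2    2    2    3    2
  c   3    3    3    3    3
  d   4    4    4    4    4
  f   5    5    5    5    4
  e   6    6    6    6    5
Edit distance = dp[6][4] = 5

5


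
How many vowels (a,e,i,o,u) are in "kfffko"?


Input: kfffko
Checking each character:
  'k' at position 0: consonant
  'f' at position 1: consonant
  'f' at position 2: consonant
  'f' at position 3: consonant
  'k' at position 4: consonant
  'o' at position 5: vowel (running total: 1)
Total vowels: 1

1


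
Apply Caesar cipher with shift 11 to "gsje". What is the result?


Caesar cipher: shift "gsje" by 11
  'g' (pos 6) + 11 = pos 17 = 'r'
  's' (pos 18) + 11 = pos 3 = 'd'
  'j' (pos 9) + 11 = pos 20 = 'u'
  'e' (pos 4) + 11 = pos 15 = 'p'
Result: rdup

rdup


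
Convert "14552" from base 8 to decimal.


Input: "14552" in base 8
Positional expansion:
  Digit '1' (value 1) x 8^4 = 4096
  Digit '4' (value 4) x 8^3 = 2048
  Digit '5' (value 5) x 8^2 = 320
  Digit '5' (value 5) x 8^1 = 40
  Digit '2' (value 2) x 8^0 = 2
Sum = 6506

6506


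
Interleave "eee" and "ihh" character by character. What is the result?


Interleaving "eee" and "ihh":
  Position 0: 'e' from first, 'i' from second => "ei"
  Position 1: 'e' from first, 'h' from second => "eh"
  Position 2: 'e' from first, 'h' from second => "eh"
Result: eieheh

eieheh


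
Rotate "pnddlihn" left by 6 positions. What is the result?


Input: "pnddlihn", rotate left by 6
First 6 characters: "pnddli"
Remaining characters: "hn"
Concatenate remaining + first: "hn" + "pnddli" = "hnpnddli"

hnpnddli


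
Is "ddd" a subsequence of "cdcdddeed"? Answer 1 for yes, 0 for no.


Check if "ddd" is a subsequence of "cdcdddeed"
Greedy scan:
  Position 0 ('c'): no match needed
  Position 1 ('d'): matches sub[0] = 'd'
  Position 2 ('c'): no match needed
  Position 3 ('d'): matches sub[1] = 'd'
  Position 4 ('d'): matches sub[2] = 'd'
  Position 5 ('d'): no match needed
  Position 6 ('e'): no match needed
  Position 7 ('e'): no match needed
  Position 8 ('d'): no match needed
All 3 characters matched => is a subsequence

1


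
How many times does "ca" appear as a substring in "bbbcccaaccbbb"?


Searching for "ca" in "bbbcccaaccbbb"
Scanning each position:
  Position 0: "bb" => no
  Position 1: "bb" => no
  Position 2: "bc" => no
  Position 3: "cc" => no
  Position 4: "cc" => no
  Position 5: "ca" => MATCH
  Position 6: "aa" => no
  Position 7: "ac" => no
  Position 8: "cc" => no
  Position 9: "cb" => no
  Position 10: "bb" => no
  Position 11: "bb" => no
Total occurrences: 1

1


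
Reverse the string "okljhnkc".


Input: okljhnkc
Reading characters right to left:
  Position 7: 'c'
  Position 6: 'k'
  Position 5: 'n'
  Position 4: 'h'
  Position 3: 'j'
  Position 2: 'l'
  Position 1: 'k'
  Position 0: 'o'
Reversed: cknhjlko

cknhjlko


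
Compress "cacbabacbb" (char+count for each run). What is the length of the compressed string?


Input: cacbabacbb
Runs:
  'c' x 1 => "c1"
  'a' x 1 => "a1"
  'c' x 1 => "c1"
  'b' x 1 => "b1"
  'a' x 1 => "a1"
  'b' x 1 => "b1"
  'a' x 1 => "a1"
  'c' x 1 => "c1"
  'b' x 2 => "b2"
Compressed: "c1a1c1b1a1b1a1c1b2"
Compressed length: 18

18


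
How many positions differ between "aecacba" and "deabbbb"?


Comparing "aecacba" and "deabbbb" position by position:
  Position 0: 'a' vs 'd' => DIFFER
  Position 1: 'e' vs 'e' => same
  Position 2: 'c' vs 'a' => DIFFER
  Position 3: 'a' vs 'b' => DIFFER
  Position 4: 'c' vs 'b' => DIFFER
  Position 5: 'b' vs 'b' => same
  Position 6: 'a' vs 'b' => DIFFER
Positions that differ: 5

5


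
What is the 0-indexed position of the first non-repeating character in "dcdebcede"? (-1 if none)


Input: dcdebcede
Character frequencies:
  'b': 1
  'c': 2
  'd': 3
  'e': 3
Scanning left to right for freq == 1:
  Position 0 ('d'): freq=3, skip
  Position 1 ('c'): freq=2, skip
  Position 2 ('d'): freq=3, skip
  Position 3 ('e'): freq=3, skip
  Position 4 ('b'): unique! => answer = 4

4


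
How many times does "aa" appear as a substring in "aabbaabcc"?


Searching for "aa" in "aabbaabcc"
Scanning each position:
  Position 0: "aa" => MATCH
  Position 1: "ab" => no
  Position 2: "bb" => no
  Position 3: "ba" => no
  Position 4: "aa" => MATCH
  Position 5: "ab" => no
  Position 6: "bc" => no
  Position 7: "cc" => no
Total occurrences: 2

2


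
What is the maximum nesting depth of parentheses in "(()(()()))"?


Input: "(()(()()))"
Tracking depth:
  Position 0 '(': depth becomes 1
  Position 1 '(': depth becomes 2
  Position 2 ')': depth becomes 1
  Position 3 '(': depth becomes 2
  Position 4 '(': depth becomes 3
  Position 5 ')': depth becomes 2
  Position 6 '(': depth becomes 3
  Position 7 ')': depth becomes 2
  Position 8 ')': depth becomes 1
  Position 9 ')': depth becomes 0
Maximum depth reached: 3

3


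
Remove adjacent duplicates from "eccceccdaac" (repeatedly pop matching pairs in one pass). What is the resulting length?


Input: eccceccdaac
Stack-based adjacent duplicate removal:
  Read 'e': push. Stack: e
  Read 'c': push. Stack: ec
  Read 'c': matches stack top 'c' => pop. Stack: e
  Read 'c': push. Stack: ec
  Read 'e': push. Stack: ece
  Read 'c': push. Stack: ecec
  Read 'c': matches stack top 'c' => pop. Stack: ece
  Read 'd': push. Stack: eced
  Read 'a': push. Stack: eceda
  Read 'a': matches stack top 'a' => pop. Stack: eced
  Read 'c': push. Stack: ecedc
Final stack: "ecedc" (length 5)

5


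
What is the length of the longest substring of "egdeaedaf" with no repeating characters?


Input: "egdeaedaf"
Sliding window (track last position of each char):
  Position 0 ('e'): window [0,0] length 1 -- new best
  Position 1 ('g'): window [0,1] length 2 -- new best
  Position 2 ('d'): window [0,2] length 3 -- new best
  Position 3 ('e'): repeat (last at 0), move window start to 1
  Position 3 ('e'): window [1,3] length 3
  Position 4 ('a'): window [1,4] length 4 -- new best
  Position 5 ('e'): repeat (last at 3), move window start to 4
  Position 5 ('e'): window [4,5] length 2
  Position 6 ('d'): window [4,6] length 3
  Position 7 ('a'): repeat (last at 4), move window start to 5
  Position 7 ('a'): window [5,7] length 3
  Position 8 ('f'): window [5,8] length 4
Longest substring with no repeats: "gdea" with length 4

4


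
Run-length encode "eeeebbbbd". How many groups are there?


Input: eeeebbbbd
Scanning for consecutive runs:
  Group 1: 'e' x 4 (positions 0-3)
  Group 2: 'b' x 4 (positions 4-7)
  Group 3: 'd' x 1 (positions 8-8)
Total groups: 3

3


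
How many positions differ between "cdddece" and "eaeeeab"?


Comparing "cdddece" and "eaeeeab" position by position:
  Position 0: 'c' vs 'e' => DIFFER
  Position 1: 'd' vs 'a' => DIFFER
  Position 2: 'd' vs 'e' => DIFFER
  Position 3: 'd' vs 'e' => DIFFER
  Position 4: 'e' vs 'e' => same
  Position 5: 'c' vs 'a' => DIFFER
  Position 6: 'e' vs 'b' => DIFFER
Positions that differ: 6

6


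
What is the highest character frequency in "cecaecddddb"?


Input: cecaecddddb
Character counts:
  'a': 1
  'b': 1
  'c': 3
  'd': 4
  'e': 2
Maximum frequency: 4

4


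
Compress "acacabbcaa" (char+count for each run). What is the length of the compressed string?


Input: acacabbcaa
Runs:
  'a' x 1 => "a1"
  'c' x 1 => "c1"
  'a' x 1 => "a1"
  'c' x 1 => "c1"
  'a' x 1 => "a1"
  'b' x 2 => "b2"
  'c' x 1 => "c1"
  'a' x 2 => "a2"
Compressed: "a1c1a1c1a1b2c1a2"
Compressed length: 16

16


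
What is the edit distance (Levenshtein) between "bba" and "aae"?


Computing edit distance: "bba" -> "aae"
DP table:
           a    a    e
      0    1    2    3
  b   1    1    2    3
  b   2    2    2    3
  a   3    2    2    3
Edit distance = dp[3][3] = 3

3


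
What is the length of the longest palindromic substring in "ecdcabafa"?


Input: "ecdcabafa"
Checking substrings for palindromes:
  [1:4] "cdc" (len 3) => palindrome
  [4:7] "aba" (len 3) => palindrome
  [6:9] "afa" (len 3) => palindrome
Longest palindromic substring: "cdc" with length 3

3


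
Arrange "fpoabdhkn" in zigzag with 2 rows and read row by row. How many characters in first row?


Zigzag "fpoabdhkn" into 2 rows:
Placing characters:
  'f' => row 0
  'p' => row 1
  'o' => row 0
  'a' => row 1
  'b' => row 0
  'd' => row 1
  'h' => row 0
  'k' => row 1
  'n' => row 0
Rows:
  Row 0: "fobhn"
  Row 1: "padk"
First row length: 5

5
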